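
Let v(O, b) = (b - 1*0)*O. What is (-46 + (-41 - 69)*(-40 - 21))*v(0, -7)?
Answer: 0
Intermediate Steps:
v(O, b) = O*b (v(O, b) = (b + 0)*O = b*O = O*b)
(-46 + (-41 - 69)*(-40 - 21))*v(0, -7) = (-46 + (-41 - 69)*(-40 - 21))*(0*(-7)) = (-46 - 110*(-61))*0 = (-46 + 6710)*0 = 6664*0 = 0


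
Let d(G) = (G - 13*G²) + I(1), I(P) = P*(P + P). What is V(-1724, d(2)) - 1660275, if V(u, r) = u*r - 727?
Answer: -1578250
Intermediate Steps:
I(P) = 2*P² (I(P) = P*(2*P) = 2*P²)
d(G) = 2 + G - 13*G² (d(G) = (G - 13*G²) + 2*1² = (G - 13*G²) + 2*1 = (G - 13*G²) + 2 = 2 + G - 13*G²)
V(u, r) = -727 + r*u (V(u, r) = r*u - 727 = -727 + r*u)
V(-1724, d(2)) - 1660275 = (-727 + (2 + 2 - 13*2²)*(-1724)) - 1660275 = (-727 + (2 + 2 - 13*4)*(-1724)) - 1660275 = (-727 + (2 + 2 - 52)*(-1724)) - 1660275 = (-727 - 48*(-1724)) - 1660275 = (-727 + 82752) - 1660275 = 82025 - 1660275 = -1578250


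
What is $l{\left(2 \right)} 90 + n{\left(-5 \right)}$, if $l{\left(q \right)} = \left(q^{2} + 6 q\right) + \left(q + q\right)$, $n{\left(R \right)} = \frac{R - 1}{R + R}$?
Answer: $\frac{9003}{5} \approx 1800.6$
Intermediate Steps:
$n{\left(R \right)} = \frac{-1 + R}{2 R}$
$l{\left(q \right)} = q^{2} + 8 q$ ($l{\left(q \right)} = \left(q^{2} + 6 q\right) + 2 q = q^{2} + 8 q$)
$l{\left(2 \right)} 90 + n{\left(-5 \right)} = 2 \left(8 + 2\right) 90 + \frac{-1 - 5}{2 \left(-5\right)} = 2 \cdot 10 \cdot 90 + \frac{1}{2} \left(- \frac{1}{5}\right) \left(-6\right) = 20 \cdot 90 + \frac{3}{5} = 1800 + \frac{3}{5} = \frac{9003}{5}$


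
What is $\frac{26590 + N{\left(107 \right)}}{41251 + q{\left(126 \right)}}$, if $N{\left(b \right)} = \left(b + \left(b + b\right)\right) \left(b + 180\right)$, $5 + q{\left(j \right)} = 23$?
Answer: $\frac{118717}{41269} \approx 2.8767$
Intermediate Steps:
$q{\left(j \right)} = 18$ ($q{\left(j \right)} = -5 + 23 = 18$)
$N{\left(b \right)} = 3 b \left(180 + b\right)$ ($N{\left(b \right)} = \left(b + 2 b\right) \left(180 + b\right) = 3 b \left(180 + b\right)$)
$\frac{26590 + N{\left(107 \right)}}{41251 + q{\left(126 \right)}} = \frac{26590 + 3 \cdot 107 \left(180 + 107\right)}{41251 + 18} = \frac{26590 + 3 \cdot 107 \cdot 287}{41269} = \left(26590 + 92127\right) \frac{1}{41269} = 118717 \cdot \frac{1}{41269} = \frac{118717}{41269}$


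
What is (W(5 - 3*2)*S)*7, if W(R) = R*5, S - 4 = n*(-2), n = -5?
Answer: -490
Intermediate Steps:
S = 14 (S = 4 - 5*(-2) = 4 + 10 = 14)
W(R) = 5*R
(W(5 - 3*2)*S)*7 = ((5*(5 - 3*2))*14)*7 = ((5*(5 - 6))*14)*7 = ((5*(-1))*14)*7 = -5*14*7 = -70*7 = -490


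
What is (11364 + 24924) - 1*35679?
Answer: 609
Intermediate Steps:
(11364 + 24924) - 1*35679 = 36288 - 35679 = 609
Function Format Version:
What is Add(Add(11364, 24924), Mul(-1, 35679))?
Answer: 609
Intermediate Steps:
Add(Add(11364, 24924), Mul(-1, 35679)) = Add(36288, -35679) = 609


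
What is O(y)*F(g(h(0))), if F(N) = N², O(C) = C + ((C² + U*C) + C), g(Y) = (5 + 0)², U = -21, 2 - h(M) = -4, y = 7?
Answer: -52500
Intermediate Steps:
h(M) = 6 (h(M) = 2 - 1*(-4) = 2 + 4 = 6)
g(Y) = 25 (g(Y) = 5² = 25)
O(C) = C² - 19*C (O(C) = C + ((C² - 21*C) + C) = C + (C² - 20*C) = C² - 19*C)
O(y)*F(g(h(0))) = (7*(-19 + 7))*25² = (7*(-12))*625 = -84*625 = -52500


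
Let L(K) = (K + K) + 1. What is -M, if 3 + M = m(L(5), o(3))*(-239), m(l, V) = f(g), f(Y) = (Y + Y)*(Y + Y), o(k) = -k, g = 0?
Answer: 3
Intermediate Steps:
L(K) = 1 + 2*K (L(K) = 2*K + 1 = 1 + 2*K)
f(Y) = 4*Y² (f(Y) = (2*Y)*(2*Y) = 4*Y²)
m(l, V) = 0 (m(l, V) = 4*0² = 4*0 = 0)
M = -3 (M = -3 + 0*(-239) = -3 + 0 = -3)
-M = -1*(-3) = 3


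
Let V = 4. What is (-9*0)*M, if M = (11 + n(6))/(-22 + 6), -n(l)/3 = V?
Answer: 0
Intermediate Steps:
n(l) = -12 (n(l) = -3*4 = -12)
M = 1/16 (M = (11 - 12)/(-22 + 6) = -1/(-16) = -1*(-1/16) = 1/16 ≈ 0.062500)
(-9*0)*M = -9*0*(1/16) = 0*(1/16) = 0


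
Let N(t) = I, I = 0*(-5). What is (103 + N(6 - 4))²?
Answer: 10609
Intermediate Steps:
I = 0
N(t) = 0
(103 + N(6 - 4))² = (103 + 0)² = 103² = 10609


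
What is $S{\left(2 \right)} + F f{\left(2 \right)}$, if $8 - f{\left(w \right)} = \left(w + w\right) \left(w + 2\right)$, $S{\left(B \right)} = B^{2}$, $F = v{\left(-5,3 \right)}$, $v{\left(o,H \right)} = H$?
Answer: $-20$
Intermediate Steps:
$F = 3$
$f{\left(w \right)} = 8 - 2 w \left(2 + w\right)$ ($f{\left(w \right)} = 8 - \left(w + w\right) \left(w + 2\right) = 8 - 2 w \left(2 + w\right)$)
$S{\left(2 \right)} + F f{\left(2 \right)} = 2^{2} + 3 \left(8 - 8 - 2 \cdot 2^{2}\right) = 4 + 3 \left(8 - 8 - 8\right) = 4 + 3 \left(-8\right) = 4 - 24 = -20$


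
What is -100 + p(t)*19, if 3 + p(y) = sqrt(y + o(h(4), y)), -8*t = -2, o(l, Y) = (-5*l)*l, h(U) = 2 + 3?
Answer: -157 + 19*I*sqrt(499)/2 ≈ -157.0 + 212.21*I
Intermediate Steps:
h(U) = 5
o(l, Y) = -5*l**2
t = 1/4 (t = -1/8*(-2) = 1/4 ≈ 0.25000)
p(y) = -3 + sqrt(-125 + y) (p(y) = -3 + sqrt(y - 5*5**2) = -3 + sqrt(y - 5*25) = -3 + sqrt(y - 125) = -3 + sqrt(-125 + y))
-100 + p(t)*19 = -100 + (-3 + sqrt(-125 + 1/4))*19 = -100 + (-3 + sqrt(-499/4))*19 = -100 + (-3 + I*sqrt(499)/2)*19 = -100 + (-57 + 19*I*sqrt(499)/2) = -157 + 19*I*sqrt(499)/2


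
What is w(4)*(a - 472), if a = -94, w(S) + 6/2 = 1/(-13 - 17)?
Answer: 25753/15 ≈ 1716.9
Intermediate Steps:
w(S) = -91/30 (w(S) = -3 + 1/(-13 - 17) = -3 + 1/(-30) = -3 - 1/30 = -91/30)
w(4)*(a - 472) = -91*(-94 - 472)/30 = -91/30*(-566) = 25753/15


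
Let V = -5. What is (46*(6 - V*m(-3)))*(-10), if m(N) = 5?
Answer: -14260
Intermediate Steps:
(46*(6 - V*m(-3)))*(-10) = (46*(6 - (-5)*5))*(-10) = (46*(6 - 1*(-25)))*(-10) = (46*(6 + 25))*(-10) = (46*31)*(-10) = 1426*(-10) = -14260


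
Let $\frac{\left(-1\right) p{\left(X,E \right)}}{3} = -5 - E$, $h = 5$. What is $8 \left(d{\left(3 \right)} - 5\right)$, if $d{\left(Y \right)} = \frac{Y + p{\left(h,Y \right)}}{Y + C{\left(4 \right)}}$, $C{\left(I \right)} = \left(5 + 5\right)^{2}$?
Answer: $- \frac{3904}{103} \approx -37.903$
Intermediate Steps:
$p{\left(X,E \right)} = 15 + 3 E$ ($p{\left(X,E \right)} = - 3 \left(-5 - E\right) = 15 + 3 E$)
$C{\left(I \right)} = 100$ ($C{\left(I \right)} = 10^{2} = 100$)
$d{\left(Y \right)} = \frac{15 + 4 Y}{100 + Y}$ ($d{\left(Y \right)} = \frac{Y + \left(15 + 3 Y\right)}{Y + 100} = \frac{15 + 4 Y}{100 + Y}$)
$8 \left(d{\left(3 \right)} - 5\right) = 8 \left(\frac{15 + 4 \cdot 3}{100 + 3} - 5\right) = 8 \left(\frac{15 + 12}{103} - 5\right) = 8 \left(\frac{1}{103} \cdot 27 - 5\right) = 8 \left(\frac{27}{103} - 5\right) = 8 \left(- \frac{488}{103}\right) = - \frac{3904}{103}$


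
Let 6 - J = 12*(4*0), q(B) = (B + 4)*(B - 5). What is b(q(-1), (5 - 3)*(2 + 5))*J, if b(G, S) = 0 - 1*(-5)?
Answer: 30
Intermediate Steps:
q(B) = (-5 + B)*(4 + B) (q(B) = (4 + B)*(-5 + B) = (-5 + B)*(4 + B))
b(G, S) = 5 (b(G, S) = 0 + 5 = 5)
J = 6 (J = 6 - 12*4*0 = 6 - 12*0 = 6 - 1*0 = 6 + 0 = 6)
b(q(-1), (5 - 3)*(2 + 5))*J = 5*6 = 30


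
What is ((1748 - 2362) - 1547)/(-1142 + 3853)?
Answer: -2161/2711 ≈ -0.79712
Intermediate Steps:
((1748 - 2362) - 1547)/(-1142 + 3853) = (-614 - 1547)/2711 = -2161*1/2711 = -2161/2711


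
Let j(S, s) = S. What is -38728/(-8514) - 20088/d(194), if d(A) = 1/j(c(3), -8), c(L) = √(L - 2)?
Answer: -85495252/4257 ≈ -20083.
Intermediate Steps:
c(L) = √(-2 + L)
d(A) = 1 (d(A) = 1/(√(-2 + 3)) = 1/(√1) = 1/1 = 1)
-38728/(-8514) - 20088/d(194) = -38728/(-8514) - 20088/1 = -38728*(-1/8514) - 20088*1 = 19364/4257 - 20088 = -85495252/4257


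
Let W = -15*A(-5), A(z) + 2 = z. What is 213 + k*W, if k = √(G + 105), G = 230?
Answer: 213 + 105*√335 ≈ 2134.8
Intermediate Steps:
A(z) = -2 + z
W = 105 (W = -15*(-2 - 5) = -15*(-7) = 105)
k = √335 (k = √(230 + 105) = √335 ≈ 18.303)
213 + k*W = 213 + √335*105 = 213 + 105*√335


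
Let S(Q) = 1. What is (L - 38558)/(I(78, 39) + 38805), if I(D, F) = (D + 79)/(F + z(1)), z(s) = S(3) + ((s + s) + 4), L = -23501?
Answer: -2854714/1785187 ≈ -1.5991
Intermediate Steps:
z(s) = 5 + 2*s (z(s) = 1 + ((s + s) + 4) = 1 + (2*s + 4) = 1 + (4 + 2*s) = 5 + 2*s)
I(D, F) = (79 + D)/(7 + F) (I(D, F) = (D + 79)/(F + (5 + 2*1)) = (79 + D)/(F + (5 + 2)) = (79 + D)/(F + 7) = (79 + D)/(7 + F))
(L - 38558)/(I(78, 39) + 38805) = (-23501 - 38558)/((79 + 78)/(7 + 39) + 38805) = -62059/(157/46 + 38805) = -62059/1785187/46 = -62059*46/1785187 = -2854714/1785187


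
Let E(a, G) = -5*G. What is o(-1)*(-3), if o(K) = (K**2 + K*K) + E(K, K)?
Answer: -21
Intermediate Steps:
o(K) = -5*K + 2*K**2 (o(K) = (K**2 + K*K) - 5*K = (K**2 + K**2) - 5*K = 2*K**2 - 5*K = -5*K + 2*K**2)
o(-1)*(-3) = -(-5 + 2*(-1))*(-3) = -(-5 - 2)*(-3) = -1*(-7)*(-3) = 7*(-3) = -21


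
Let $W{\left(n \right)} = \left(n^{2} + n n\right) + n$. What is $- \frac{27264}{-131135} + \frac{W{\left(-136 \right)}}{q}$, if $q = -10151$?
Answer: $- \frac{4556354696}{1331151385} \approx -3.4229$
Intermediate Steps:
$W{\left(n \right)} = n + 2 n^{2}$ ($W{\left(n \right)} = \left(n^{2} + n^{2}\right) + n = 2 n^{2} + n = n + 2 n^{2}$)
$- \frac{27264}{-131135} + \frac{W{\left(-136 \right)}}{q} = - \frac{27264}{-131135} + \frac{\left(-136\right) \left(1 + 2 \left(-136\right)\right)}{-10151} = \left(-27264\right) \left(- \frac{1}{131135}\right) + - 136 \left(1 - 272\right) \left(- \frac{1}{10151}\right) = \frac{27264}{131135} + \left(-136\right) \left(-271\right) \left(- \frac{1}{10151}\right) = \frac{27264}{131135} + 36856 \left(- \frac{1}{10151}\right) = \frac{27264}{131135} - \frac{36856}{10151} = - \frac{4556354696}{1331151385}$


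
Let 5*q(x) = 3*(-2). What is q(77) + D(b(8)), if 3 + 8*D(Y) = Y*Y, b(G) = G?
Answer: 257/40 ≈ 6.4250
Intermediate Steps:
q(x) = -6/5 (q(x) = (3*(-2))/5 = (⅕)*(-6) = -6/5)
D(Y) = -3/8 + Y²/8 (D(Y) = -3/8 + (Y*Y)/8 = -3/8 + Y²/8)
q(77) + D(b(8)) = -6/5 + (-3/8 + (⅛)*8²) = -6/5 + (-3/8 + (⅛)*64) = -6/5 + (-3/8 + 8) = -6/5 + 61/8 = 257/40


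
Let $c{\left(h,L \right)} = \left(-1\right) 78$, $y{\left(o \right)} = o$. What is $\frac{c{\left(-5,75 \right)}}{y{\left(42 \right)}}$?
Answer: $- \frac{13}{7} \approx -1.8571$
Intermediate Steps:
$c{\left(h,L \right)} = -78$
$\frac{c{\left(-5,75 \right)}}{y{\left(42 \right)}} = - \frac{78}{42} = \left(-78\right) \frac{1}{42} = - \frac{13}{7}$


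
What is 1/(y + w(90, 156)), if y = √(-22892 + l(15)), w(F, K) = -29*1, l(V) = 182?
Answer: -29/23551 - I*√22710/23551 ≈ -0.0012314 - 0.0063988*I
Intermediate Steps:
w(F, K) = -29
y = I*√22710 (y = √(-22892 + 182) = √(-22710) = I*√22710 ≈ 150.7*I)
1/(y + w(90, 156)) = 1/(I*√22710 - 29) = 1/(-29 + I*√22710)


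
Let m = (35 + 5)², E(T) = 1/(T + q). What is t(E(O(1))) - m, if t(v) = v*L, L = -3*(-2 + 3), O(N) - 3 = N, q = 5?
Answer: -4801/3 ≈ -1600.3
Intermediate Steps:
O(N) = 3 + N
E(T) = 1/(5 + T) (E(T) = 1/(T + 5) = 1/(5 + T))
L = -3 (L = -3*1 = -3)
m = 1600 (m = 40² = 1600)
t(v) = -3*v (t(v) = v*(-3) = -3*v)
t(E(O(1))) - m = -3/(5 + (3 + 1)) - 1*1600 = -3/(5 + 4) - 1600 = -3/9 - 1600 = -3*⅑ - 1600 = -⅓ - 1600 = -4801/3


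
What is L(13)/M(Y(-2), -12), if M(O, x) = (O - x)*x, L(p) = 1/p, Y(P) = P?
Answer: -1/1560 ≈ -0.00064103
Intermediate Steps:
L(p) = 1/p
M(O, x) = x*(O - x)
L(13)/M(Y(-2), -12) = 1/(13*((-12*(-2 - 1*(-12))))) = 1/(13*((-12*(-2 + 12)))) = 1/(13*((-12*10))) = (1/13)/(-120) = (1/13)*(-1/120) = -1/1560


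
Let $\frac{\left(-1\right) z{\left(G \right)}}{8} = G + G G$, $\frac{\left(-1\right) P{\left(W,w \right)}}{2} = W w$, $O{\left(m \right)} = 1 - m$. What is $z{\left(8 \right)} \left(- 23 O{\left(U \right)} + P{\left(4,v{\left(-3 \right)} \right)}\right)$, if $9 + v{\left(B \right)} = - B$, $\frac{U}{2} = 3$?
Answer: $-93888$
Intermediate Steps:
$U = 6$ ($U = 2 \cdot 3 = 6$)
$v{\left(B \right)} = -9 - B$
$P{\left(W,w \right)} = - 2 W w$
$z{\left(G \right)} = - 8 G - 8 G^{2}$ ($z{\left(G \right)} = - 8 \left(G + G G\right) = - 8 \left(G + G^{2}\right) = - 8 G - 8 G^{2}$)
$z{\left(8 \right)} \left(- 23 O{\left(U \right)} + P{\left(4,v{\left(-3 \right)} \right)}\right) = \left(-8\right) 8 \left(1 + 8\right) \left(- 23 \left(1 - 6\right) - 8 \left(-9 - -3\right)\right) = \left(-8\right) 8 \cdot 9 \left(- 23 \left(1 - 6\right) - 8 \left(-9 + 3\right)\right) = - 576 \left(\left(-23\right) \left(-5\right) - 8 \left(-6\right)\right) = - 576 \left(115 + 48\right) = \left(-576\right) 163 = -93888$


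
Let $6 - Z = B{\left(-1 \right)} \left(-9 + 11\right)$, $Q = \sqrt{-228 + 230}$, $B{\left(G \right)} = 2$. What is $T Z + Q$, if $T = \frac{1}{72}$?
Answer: $\frac{1}{36} + \sqrt{2} \approx 1.442$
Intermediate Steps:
$Q = \sqrt{2} \approx 1.4142$
$Z = 2$ ($Z = 6 - 2 \left(-9 + 11\right) = 6 - 2 \cdot 2 = 6 - 4 = 2$)
$T = \frac{1}{72} \approx 0.013889$
$T Z + Q = \frac{1}{72} \cdot 2 + \sqrt{2} = \frac{1}{36} + \sqrt{2}$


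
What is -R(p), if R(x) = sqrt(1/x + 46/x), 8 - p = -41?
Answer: -sqrt(47)/7 ≈ -0.97938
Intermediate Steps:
p = 49 (p = 8 - 1*(-41) = 8 + 41 = 49)
R(x) = sqrt(47)*sqrt(1/x) (R(x) = sqrt(47/x) = sqrt(47)*sqrt(1/x))
-R(p) = -sqrt(47)*sqrt(1/49) = -sqrt(47)/7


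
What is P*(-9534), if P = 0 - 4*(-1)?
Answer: -38136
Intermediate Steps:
P = 4 (P = 0 + 4 = 4)
P*(-9534) = 4*(-9534) = -38136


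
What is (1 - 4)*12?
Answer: -36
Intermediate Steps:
(1 - 4)*12 = -3*12 = -36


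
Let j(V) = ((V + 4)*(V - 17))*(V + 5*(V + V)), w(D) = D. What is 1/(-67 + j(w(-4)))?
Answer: -1/67 ≈ -0.014925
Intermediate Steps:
j(V) = 11*V*(-17 + V)*(4 + V) (j(V) = ((4 + V)*(-17 + V))*(V + 5*(2*V)) = ((-17 + V)*(4 + V))*(V + 10*V) = ((-17 + V)*(4 + V))*(11*V) = 11*V*(-17 + V)*(4 + V))
1/(-67 + j(w(-4))) = 1/(-67 + 11*(-4)*(-68 + (-4)² - 13*(-4))) = 1/(-67 + 11*(-4)*(-68 + 16 + 52)) = 1/(-67 + 11*(-4)*0) = 1/(-67 + 0) = 1/(-67) = -1/67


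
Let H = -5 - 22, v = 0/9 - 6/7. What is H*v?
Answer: 162/7 ≈ 23.143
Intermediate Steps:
v = -6/7 (v = 0*(⅑) - 6*⅐ = 0 - 6/7 = -6/7 ≈ -0.85714)
H = -27
H*v = -27*(-6/7) = 162/7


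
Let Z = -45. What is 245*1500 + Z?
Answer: 367455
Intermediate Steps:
245*1500 + Z = 245*1500 - 45 = 367500 - 45 = 367455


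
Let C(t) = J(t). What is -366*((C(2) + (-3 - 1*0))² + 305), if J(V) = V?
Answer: -111996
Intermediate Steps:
C(t) = t
-366*((C(2) + (-3 - 1*0))² + 305) = -366*((2 + (-3 - 1*0))² + 305) = -366*((2 + (-3 + 0))² + 305) = -366*((2 - 3)² + 305) = -366*((-1)² + 305) = -366*(1 + 305) = -366*306 = -111996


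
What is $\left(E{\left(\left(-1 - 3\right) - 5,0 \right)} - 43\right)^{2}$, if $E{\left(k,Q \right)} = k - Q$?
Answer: $2704$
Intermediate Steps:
$\left(E{\left(\left(-1 - 3\right) - 5,0 \right)} - 43\right)^{2} = \left(\left(\left(\left(-1 - 3\right) - 5\right) - 0\right) - 43\right)^{2} = \left(\left(\left(-4 - 5\right) + 0\right) - 43\right)^{2} = \left(\left(-9 + 0\right) - 43\right)^{2} = \left(-9 - 43\right)^{2} = \left(-52\right)^{2} = 2704$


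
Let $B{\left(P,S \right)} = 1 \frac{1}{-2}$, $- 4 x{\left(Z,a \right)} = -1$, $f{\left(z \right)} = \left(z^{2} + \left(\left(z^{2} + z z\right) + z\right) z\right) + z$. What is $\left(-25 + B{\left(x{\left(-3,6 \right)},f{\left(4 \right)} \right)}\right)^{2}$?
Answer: $\frac{2601}{4} \approx 650.25$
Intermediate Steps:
$f{\left(z \right)} = z + z^{2} + z \left(z + 2 z^{2}\right)$ ($f{\left(z \right)} = \left(z^{2} + \left(\left(z^{2} + z^{2}\right) + z\right) z\right) + z = \left(z^{2} + \left(2 z^{2} + z\right) z\right) + z = \left(z^{2} + \left(z + 2 z^{2}\right) z\right) + z = \left(z^{2} + z \left(z + 2 z^{2}\right)\right) + z = z + z^{2} + z \left(z + 2 z^{2}\right)$)
$x{\left(Z,a \right)} = \frac{1}{4}$ ($x{\left(Z,a \right)} = \left(- \frac{1}{4}\right) \left(-1\right) = \frac{1}{4}$)
$B{\left(P,S \right)} = - \frac{1}{2}$ ($B{\left(P,S \right)} = 1 \left(- \frac{1}{2}\right) = - \frac{1}{2}$)
$\left(-25 + B{\left(x{\left(-3,6 \right)},f{\left(4 \right)} \right)}\right)^{2} = \left(-25 - \frac{1}{2}\right)^{2} = \left(- \frac{51}{2}\right)^{2} = \frac{2601}{4}$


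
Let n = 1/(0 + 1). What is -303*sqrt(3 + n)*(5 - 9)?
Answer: 2424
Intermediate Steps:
n = 1 (n = 1/1 = 1)
-303*sqrt(3 + n)*(5 - 9) = -303*sqrt(3 + 1)*(5 - 9) = -303*sqrt(4)*(-4) = -606*(-4) = -303*(-8) = 2424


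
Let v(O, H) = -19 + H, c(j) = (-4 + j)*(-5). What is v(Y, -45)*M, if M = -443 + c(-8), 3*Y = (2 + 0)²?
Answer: 24512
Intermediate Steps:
c(j) = 20 - 5*j
Y = 4/3 (Y = (2 + 0)²/3 = (⅓)*2² = (⅓)*4 = 4/3 ≈ 1.3333)
M = -383 (M = -443 + (20 - 5*(-8)) = -443 + (20 + 40) = -443 + 60 = -383)
v(Y, -45)*M = (-19 - 45)*(-383) = -64*(-383) = 24512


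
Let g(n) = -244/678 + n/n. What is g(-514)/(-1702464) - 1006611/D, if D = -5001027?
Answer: 193649884072999/962089732649664 ≈ 0.20128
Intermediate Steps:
g(n) = 217/339 (g(n) = -244*1/678 + 1 = -122/339 + 1 = 217/339)
g(-514)/(-1702464) - 1006611/D = (217/339)/(-1702464) - 1006611/(-5001027) = (217/339)*(-1/1702464) - 1006611*(-1/5001027) = -217/577135296 + 335537/1667009 = 193649884072999/962089732649664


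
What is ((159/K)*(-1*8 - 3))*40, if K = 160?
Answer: -1749/4 ≈ -437.25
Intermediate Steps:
((159/K)*(-1*8 - 3))*40 = ((159/160)*(-1*8 - 3))*40 = ((159*(1/160))*(-8 - 3))*40 = ((159/160)*(-11))*40 = -1749/160*40 = -1749/4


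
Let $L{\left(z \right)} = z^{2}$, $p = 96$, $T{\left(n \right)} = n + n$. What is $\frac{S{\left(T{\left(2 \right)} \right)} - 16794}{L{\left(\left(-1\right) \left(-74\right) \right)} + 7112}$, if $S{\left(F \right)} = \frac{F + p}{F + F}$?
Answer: $- \frac{33563}{25176} \approx -1.3331$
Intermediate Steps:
$T{\left(n \right)} = 2 n$
$S{\left(F \right)} = \frac{96 + F}{2 F}$ ($S{\left(F \right)} = \frac{F + 96}{F + F} = \frac{96 + F}{2 F}$)
$\frac{S{\left(T{\left(2 \right)} \right)} - 16794}{L{\left(\left(-1\right) \left(-74\right) \right)} + 7112} = \frac{\frac{96 + 2 \cdot 2}{2 \cdot 2 \cdot 2} - 16794}{\left(\left(-1\right) \left(-74\right)\right)^{2} + 7112} = \frac{\frac{96 + 4}{2 \cdot 4} - 16794}{74^{2} + 7112} = \frac{\frac{1}{2} \cdot \frac{1}{4} \cdot 100 - 16794}{5476 + 7112} = \frac{\frac{25}{2} - 16794}{12588} = \left(- \frac{33563}{2}\right) \frac{1}{12588} = - \frac{33563}{25176}$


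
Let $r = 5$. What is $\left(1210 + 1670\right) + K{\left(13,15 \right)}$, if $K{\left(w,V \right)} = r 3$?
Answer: $2895$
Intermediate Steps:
$K{\left(w,V \right)} = 15$ ($K{\left(w,V \right)} = 5 \cdot 3 = 15$)
$\left(1210 + 1670\right) + K{\left(13,15 \right)} = \left(1210 + 1670\right) + 15 = 2880 + 15 = 2895$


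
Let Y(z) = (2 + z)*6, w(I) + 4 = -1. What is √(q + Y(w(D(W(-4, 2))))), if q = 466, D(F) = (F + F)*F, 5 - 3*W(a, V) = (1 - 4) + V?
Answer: 8*√7 ≈ 21.166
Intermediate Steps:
W(a, V) = 8/3 - V/3 (W(a, V) = 5/3 - ((1 - 4) + V)/3 = 5/3 - (-3 + V)/3 = 5/3 + (1 - V/3) = 8/3 - V/3)
D(F) = 2*F² (D(F) = (2*F)*F = 2*F²)
w(I) = -5 (w(I) = -4 - 1 = -5)
Y(z) = 12 + 6*z
√(q + Y(w(D(W(-4, 2))))) = √(466 + (12 + 6*(-5))) = √(466 + (12 - 30)) = √(466 - 18) = √448 = 8*√7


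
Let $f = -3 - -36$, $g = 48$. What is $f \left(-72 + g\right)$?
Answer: $-792$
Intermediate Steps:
$f = 33$ ($f = -3 + 36 = 33$)
$f \left(-72 + g\right) = 33 \left(-72 + 48\right) = 33 \left(-24\right) = -792$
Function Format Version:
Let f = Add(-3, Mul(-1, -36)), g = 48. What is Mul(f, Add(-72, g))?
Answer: -792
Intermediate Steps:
f = 33 (f = Add(-3, 36) = 33)
Mul(f, Add(-72, g)) = Mul(33, Add(-72, 48)) = Mul(33, -24) = -792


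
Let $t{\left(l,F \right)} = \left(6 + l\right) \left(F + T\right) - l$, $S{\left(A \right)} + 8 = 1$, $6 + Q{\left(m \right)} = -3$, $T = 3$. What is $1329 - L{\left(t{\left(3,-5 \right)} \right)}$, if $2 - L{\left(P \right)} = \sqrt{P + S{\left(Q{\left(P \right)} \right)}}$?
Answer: $1327 + 2 i \sqrt{7} \approx 1327.0 + 5.2915 i$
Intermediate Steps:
$Q{\left(m \right)} = -9$ ($Q{\left(m \right)} = -6 - 3 = -9$)
$S{\left(A \right)} = -7$ ($S{\left(A \right)} = -8 + 1 = -7$)
$t{\left(l,F \right)} = - l + \left(3 + F\right) \left(6 + l\right)$ ($t{\left(l,F \right)} = \left(6 + l\right) \left(F + 3\right) - l = \left(6 + l\right) \left(3 + F\right) - l = \left(3 + F\right) \left(6 + l\right) - l = - l + \left(3 + F\right) \left(6 + l\right)$)
$L{\left(P \right)} = 2 - \sqrt{-7 + P}$ ($L{\left(P \right)} = 2 - \sqrt{P - 7} = 2 - \sqrt{-7 + P}$)
$1329 - L{\left(t{\left(3,-5 \right)} \right)} = 1329 - \left(2 - \sqrt{-7 + \left(18 + 2 \cdot 3 + 6 \left(-5\right) - 15\right)}\right) = 1329 - \left(2 - \sqrt{-7 + \left(18 + 6 - 30 - 15\right)}\right) = 1329 - \left(2 - \sqrt{-7 - 21}\right) = 1329 - \left(2 - \sqrt{-28}\right) = 1329 - \left(2 - 2 i \sqrt{7}\right) = 1327 + 2 i \sqrt{7}$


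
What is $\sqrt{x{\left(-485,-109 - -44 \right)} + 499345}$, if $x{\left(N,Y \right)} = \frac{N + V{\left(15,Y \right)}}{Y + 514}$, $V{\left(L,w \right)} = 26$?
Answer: $\frac{\sqrt{100668245254}}{449} \approx 706.64$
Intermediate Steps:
$x{\left(N,Y \right)} = \frac{26 + N}{514 + Y}$ ($x{\left(N,Y \right)} = \frac{N + 26}{Y + 514} = \frac{26 + N}{514 + Y}$)
$\sqrt{x{\left(-485,-109 - -44 \right)} + 499345} = \sqrt{\frac{26 - 485}{514 - 65} + 499345} = \sqrt{\frac{1}{514 + \left(-109 + 44\right)} \left(-459\right) + 499345} = \sqrt{\frac{1}{514 - 65} \left(-459\right) + 499345} = \sqrt{\frac{1}{449} \left(-459\right) + 499345} = \sqrt{- \frac{459}{449} + 499345} = \sqrt{\frac{224205446}{449}} = \frac{\sqrt{100668245254}}{449}$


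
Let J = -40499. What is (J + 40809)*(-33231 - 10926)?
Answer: -13688670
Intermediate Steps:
(J + 40809)*(-33231 - 10926) = (-40499 + 40809)*(-33231 - 10926) = 310*(-44157) = -13688670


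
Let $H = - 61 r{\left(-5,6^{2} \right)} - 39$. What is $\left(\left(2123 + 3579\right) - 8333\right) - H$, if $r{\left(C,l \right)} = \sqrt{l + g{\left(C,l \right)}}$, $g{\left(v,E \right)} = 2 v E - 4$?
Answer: $-2592 + 122 i \sqrt{82} \approx -2592.0 + 1104.8 i$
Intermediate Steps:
$g{\left(v,E \right)} = -4 + 2 E v$ ($g{\left(v,E \right)} = 2 E v - 4 = -4 + 2 E v$)
$r{\left(C,l \right)} = \sqrt{-4 + l + 2 C l}$ ($r{\left(C,l \right)} = \sqrt{l + \left(-4 + 2 l C\right)} = \sqrt{l + \left(-4 + 2 C l\right)} = \sqrt{-4 + l + 2 C l}$)
$H = -39 - 122 i \sqrt{82}$ ($H = - 61 \sqrt{-4 + 6^{2} + 2 \left(-5\right) 6^{2}} - 39 = - 61 \sqrt{-4 + 36 + 2 \left(-5\right) 36} - 39 = - 61 \sqrt{-4 + 36 - 360} - 39 = - 61 \sqrt{-328} - 39 = - 61 \cdot 2 i \sqrt{82} - 39 = - 122 i \sqrt{82} - 39 = -39 - 122 i \sqrt{82} \approx -39.0 - 1104.8 i$)
$\left(\left(2123 + 3579\right) - 8333\right) - H = \left(\left(2123 + 3579\right) - 8333\right) - \left(-39 - 122 i \sqrt{82}\right) = \left(5702 - 8333\right) + \left(39 + 122 i \sqrt{82}\right) = -2631 + \left(39 + 122 i \sqrt{82}\right) = -2592 + 122 i \sqrt{82}$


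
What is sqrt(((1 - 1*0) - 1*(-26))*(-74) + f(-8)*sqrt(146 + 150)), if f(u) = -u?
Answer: sqrt(-1998 + 16*sqrt(74)) ≈ 43.132*I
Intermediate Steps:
sqrt(((1 - 1*0) - 1*(-26))*(-74) + f(-8)*sqrt(146 + 150)) = sqrt(((1 - 1*0) - 1*(-26))*(-74) + (-1*(-8))*sqrt(146 + 150)) = sqrt(((1 + 0) + 26)*(-74) + 8*sqrt(296)) = sqrt((1 + 26)*(-74) + 8*(2*sqrt(74))) = sqrt(27*(-74) + 16*sqrt(74)) = sqrt(-1998 + 16*sqrt(74))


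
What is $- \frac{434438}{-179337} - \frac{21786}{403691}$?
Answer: $\frac{171471674776}{72396732867} \approx 2.3685$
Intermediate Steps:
$- \frac{434438}{-179337} - \frac{21786}{403691} = \left(-434438\right) \left(- \frac{1}{179337}\right) - \frac{21786}{403691} = \frac{434438}{179337} - \frac{21786}{403691} = \frac{171471674776}{72396732867}$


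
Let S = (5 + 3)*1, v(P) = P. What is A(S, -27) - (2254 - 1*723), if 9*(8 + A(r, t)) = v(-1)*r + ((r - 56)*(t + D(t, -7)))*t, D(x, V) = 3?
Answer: -44963/9 ≈ -4995.9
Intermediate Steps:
S = 8 (S = 8*1 = 8)
A(r, t) = -8 - r/9 + t*(-56 + r)*(3 + t)/9 (A(r, t) = -8 + (-r + ((r - 56)*(t + 3))*t)/9 = -8 + (-r + ((-56 + r)*(3 + t))*t)/9 = -8 + (-r + t*(-56 + r)*(3 + t))/9 = -8 + (-r/9 + t*(-56 + r)*(3 + t)/9) = -8 - r/9 + t*(-56 + r)*(3 + t)/9)
A(S, -27) - (2254 - 1*723) = (-8 - 56/3*(-27) - 56/9*(-27)**2 - 1/9*8 + (1/3)*8*(-27) + (1/9)*8*(-27)**2) - (2254 - 1*723) = (-8 + 504 - 56/9*729 - 8/9 - 72 + (1/9)*8*729) - (2254 - 723) = (-8 + 504 - 4536 - 8/9 - 72 + 648) - 1*1531 = -31184/9 - 1531 = -44963/9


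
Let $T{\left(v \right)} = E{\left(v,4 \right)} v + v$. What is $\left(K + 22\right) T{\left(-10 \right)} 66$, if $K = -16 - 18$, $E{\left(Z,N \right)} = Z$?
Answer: $-71280$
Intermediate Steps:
$K = -34$
$T{\left(v \right)} = v + v^{2}$ ($T{\left(v \right)} = v v + v = v^{2} + v = v + v^{2}$)
$\left(K + 22\right) T{\left(-10 \right)} 66 = \left(-34 + 22\right) \left(- 10 \left(1 - 10\right)\right) 66 = - 12 \left(\left(-10\right) \left(-9\right)\right) 66 = \left(-12\right) 90 \cdot 66 = \left(-1080\right) 66 = -71280$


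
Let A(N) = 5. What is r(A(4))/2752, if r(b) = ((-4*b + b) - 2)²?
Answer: 289/2752 ≈ 0.10501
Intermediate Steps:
r(b) = (-2 - 3*b)² (r(b) = (-3*b - 2)² = (-2 - 3*b)²)
r(A(4))/2752 = (2 + 3*5)²/2752 = (2 + 15)²*(1/2752) = 17²*(1/2752) = 289*(1/2752) = 289/2752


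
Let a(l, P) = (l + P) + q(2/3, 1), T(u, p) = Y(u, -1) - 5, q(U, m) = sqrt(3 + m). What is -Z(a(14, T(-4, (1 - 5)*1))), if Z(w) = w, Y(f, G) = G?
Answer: -10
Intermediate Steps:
T(u, p) = -6 (T(u, p) = -1 - 5 = -6)
a(l, P) = 2 + P + l (a(l, P) = (l + P) + sqrt(3 + 1) = (P + l) + sqrt(4) = (P + l) + 2 = 2 + P + l)
-Z(a(14, T(-4, (1 - 5)*1))) = -(2 - 6 + 14) = -1*10 = -10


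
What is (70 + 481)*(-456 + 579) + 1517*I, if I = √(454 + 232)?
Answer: 67773 + 10619*√14 ≈ 1.0751e+5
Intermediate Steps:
I = 7*√14 (I = √686 = 7*√14 ≈ 26.192)
(70 + 481)*(-456 + 579) + 1517*I = (70 + 481)*(-456 + 579) + 1517*(7*√14) = 551*123 + 10619*√14 = 67773 + 10619*√14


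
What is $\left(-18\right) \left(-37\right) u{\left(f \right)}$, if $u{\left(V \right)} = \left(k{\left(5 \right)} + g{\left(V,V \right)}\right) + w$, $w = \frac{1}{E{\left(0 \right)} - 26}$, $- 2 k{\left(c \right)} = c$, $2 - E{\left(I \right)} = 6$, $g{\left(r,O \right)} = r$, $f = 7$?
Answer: $\frac{14874}{5} \approx 2974.8$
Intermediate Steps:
$E{\left(I \right)} = -4$ ($E{\left(I \right)} = 2 - 6 = -4$)
$k{\left(c \right)} = - \frac{c}{2}$
$w = - \frac{1}{30}$ ($w = \frac{1}{-4 - 26} = \frac{1}{-30} = - \frac{1}{30} \approx -0.033333$)
$u{\left(V \right)} = - \frac{38}{15} + V$ ($u{\left(V \right)} = \left(\left(- \frac{1}{2}\right) 5 + V\right) - \frac{1}{30} = \left(- \frac{5}{2} + V\right) - \frac{1}{30} = - \frac{38}{15} + V$)
$\left(-18\right) \left(-37\right) u{\left(f \right)} = \left(-18\right) \left(-37\right) \left(- \frac{38}{15} + 7\right) = 666 \cdot \frac{67}{15} = \frac{14874}{5}$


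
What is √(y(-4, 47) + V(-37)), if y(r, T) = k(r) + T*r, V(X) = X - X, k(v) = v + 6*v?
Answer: 6*I*√6 ≈ 14.697*I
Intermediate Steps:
k(v) = 7*v
V(X) = 0
y(r, T) = 7*r + T*r
√(y(-4, 47) + V(-37)) = √(-4*(7 + 47) + 0) = √(-4*54 + 0) = √(-216 + 0) = √(-216) = 6*I*√6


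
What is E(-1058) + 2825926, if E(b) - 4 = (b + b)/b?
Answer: 2825932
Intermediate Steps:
E(b) = 6 (E(b) = 4 + (b + b)/b = 4 + (2*b)/b = 4 + 2 = 6)
E(-1058) + 2825926 = 6 + 2825926 = 2825932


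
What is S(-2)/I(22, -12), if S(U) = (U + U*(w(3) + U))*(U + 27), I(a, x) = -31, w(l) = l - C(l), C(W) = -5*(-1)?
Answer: -150/31 ≈ -4.8387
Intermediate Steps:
C(W) = 5
w(l) = -5 + l (w(l) = l - 1*5 = l - 5 = -5 + l)
S(U) = (27 + U)*(U + U*(-2 + U)) (S(U) = (U + U*((-5 + 3) + U))*(U + 27) = (U + U*(-2 + U))*(27 + U) = (27 + U)*(U + U*(-2 + U)))
S(-2)/I(22, -12) = -2*(-27 + (-2)**2 + 26*(-2))/(-31) = -2*(-27 + 4 - 52)*(-1/31) = -2*(-75)*(-1/31) = 150*(-1/31) = -150/31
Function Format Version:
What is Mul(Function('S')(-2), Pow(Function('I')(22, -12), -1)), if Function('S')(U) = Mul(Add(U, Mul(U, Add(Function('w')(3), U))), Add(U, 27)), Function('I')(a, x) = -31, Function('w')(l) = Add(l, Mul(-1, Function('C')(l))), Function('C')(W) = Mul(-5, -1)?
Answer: Rational(-150, 31) ≈ -4.8387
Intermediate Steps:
Function('C')(W) = 5
Function('w')(l) = Add(-5, l) (Function('w')(l) = Add(l, Mul(-1, 5)) = Add(l, -5) = Add(-5, l))
Function('S')(U) = Mul(Add(27, U), Add(U, Mul(U, Add(-2, U)))) (Function('S')(U) = Mul(Add(U, Mul(U, Add(Add(-5, 3), U))), Add(U, 27)) = Mul(Add(U, Mul(U, Add(-2, U))), Add(27, U)) = Mul(Add(27, U), Add(U, Mul(U, Add(-2, U)))))
Mul(Function('S')(-2), Pow(Function('I')(22, -12), -1)) = Mul(Mul(-2, Add(-27, Pow(-2, 2), Mul(26, -2))), Pow(-31, -1)) = Mul(Mul(-2, Add(-27, 4, -52)), Rational(-1, 31)) = Mul(Mul(-2, -75), Rational(-1, 31)) = Mul(150, Rational(-1, 31)) = Rational(-150, 31)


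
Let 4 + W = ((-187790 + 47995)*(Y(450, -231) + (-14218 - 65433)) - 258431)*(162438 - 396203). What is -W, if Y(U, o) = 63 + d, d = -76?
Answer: 2603293638010489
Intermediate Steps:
Y(U, o) = -13 (Y(U, o) = 63 - 76 = -13)
W = -2603293638010489 (W = -4 + ((-187790 + 47995)*(-13 + (-14218 - 65433)) - 258431)*(162438 - 396203) = -4 + (-139795*(-13 - 79651) - 258431)*(-233765) = -4 + (-139795*(-79664) - 258431)*(-233765) = -4 + (11136628880 - 258431)*(-233765) = -4 + 11136370449*(-233765) = -4 - 2603293638010485 = -2603293638010489)
-W = -1*(-2603293638010489) = 2603293638010489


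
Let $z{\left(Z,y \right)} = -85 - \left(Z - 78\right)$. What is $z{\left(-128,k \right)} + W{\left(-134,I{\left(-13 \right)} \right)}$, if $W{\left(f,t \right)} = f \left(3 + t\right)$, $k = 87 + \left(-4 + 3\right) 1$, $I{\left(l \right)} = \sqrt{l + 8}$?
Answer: $-281 - 134 i \sqrt{5} \approx -281.0 - 299.63 i$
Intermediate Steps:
$I{\left(l \right)} = \sqrt{8 + l}$
$k = 86$ ($k = 87 - 1 = 86$)
$z{\left(Z,y \right)} = -7 - Z$ ($z{\left(Z,y \right)} = -85 - \left(-78 + Z\right) = -7 - Z$)
$z{\left(-128,k \right)} + W{\left(-134,I{\left(-13 \right)} \right)} = \left(-7 - -128\right) - 134 \left(3 + \sqrt{8 - 13}\right) = \left(-7 + 128\right) - 134 \left(3 + \sqrt{-5}\right) = 121 - 134 \left(3 + i \sqrt{5}\right) = 121 - \left(402 + 134 i \sqrt{5}\right) = -281 - 134 i \sqrt{5}$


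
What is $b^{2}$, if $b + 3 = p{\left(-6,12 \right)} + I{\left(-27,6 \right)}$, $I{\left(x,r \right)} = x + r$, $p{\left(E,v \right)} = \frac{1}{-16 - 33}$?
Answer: $\frac{1385329}{2401} \approx 576.98$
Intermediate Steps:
$p{\left(E,v \right)} = - \frac{1}{49}$ ($p{\left(E,v \right)} = \frac{1}{-49} = - \frac{1}{49}$)
$I{\left(x,r \right)} = r + x$
$b = - \frac{1177}{49}$ ($b = -3 + \left(- \frac{1}{49} + \left(6 - 27\right)\right) = -3 - \frac{1030}{49} = - \frac{1177}{49} \approx -24.02$)
$b^{2} = \left(- \frac{1177}{49}\right)^{2} = \frac{1385329}{2401}$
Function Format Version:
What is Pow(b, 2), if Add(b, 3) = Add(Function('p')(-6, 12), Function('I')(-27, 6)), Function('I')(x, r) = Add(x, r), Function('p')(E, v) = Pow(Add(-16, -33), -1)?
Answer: Rational(1385329, 2401) ≈ 576.98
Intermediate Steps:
Function('p')(E, v) = Rational(-1, 49) (Function('p')(E, v) = Pow(-49, -1) = Rational(-1, 49))
Function('I')(x, r) = Add(r, x)
b = Rational(-1177, 49) (b = Add(-3, Add(Rational(-1, 49), Add(6, -27))) = Add(-3, Add(Rational(-1, 49), -21)) = Add(-3, Rational(-1030, 49)) = Rational(-1177, 49) ≈ -24.020)
Pow(b, 2) = Pow(Rational(-1177, 49), 2) = Rational(1385329, 2401)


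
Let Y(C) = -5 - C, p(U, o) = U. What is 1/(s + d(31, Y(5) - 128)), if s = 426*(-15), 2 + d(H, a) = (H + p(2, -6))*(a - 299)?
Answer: -1/20813 ≈ -4.8047e-5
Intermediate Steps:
d(H, a) = -2 + (-299 + a)*(2 + H) (d(H, a) = -2 + (H + 2)*(a - 299) = -2 + (2 + H)*(-299 + a) = -2 + (-299 + a)*(2 + H))
s = -6390
1/(s + d(31, Y(5) - 128)) = 1/(-6390 + (-600 - 299*31 + 2*((-5 - 1*5) - 128) + 31*((-5 - 1*5) - 128))) = 1/(-6390 + (-600 - 9269 + 2*((-5 - 5) - 128) + 31*((-5 - 5) - 128))) = 1/(-6390 + (-600 - 9269 + 2*(-10 - 128) + 31*(-10 - 128))) = 1/(-6390 + (-600 - 9269 + 2*(-138) + 31*(-138))) = 1/(-6390 + (-600 - 9269 - 276 - 4278)) = 1/(-6390 - 14423) = 1/(-20813) = -1/20813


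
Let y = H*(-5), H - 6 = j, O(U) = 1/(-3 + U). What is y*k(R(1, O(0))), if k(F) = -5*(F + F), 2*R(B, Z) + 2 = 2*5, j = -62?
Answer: -11200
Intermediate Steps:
H = -56 (H = 6 - 62 = -56)
R(B, Z) = 4 (R(B, Z) = -1 + (2*5)/2 = -1 + (½)*10 = -1 + 5 = 4)
k(F) = -10*F
y = 280 (y = -56*(-5) = 280)
y*k(R(1, O(0))) = 280*(-10*4) = 280*(-40) = -11200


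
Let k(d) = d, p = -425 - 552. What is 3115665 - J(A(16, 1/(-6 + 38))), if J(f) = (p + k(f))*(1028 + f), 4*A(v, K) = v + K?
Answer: 67498812031/16384 ≈ 4.1198e+6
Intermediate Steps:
p = -977
A(v, K) = K/4 + v/4 (A(v, K) = (v + K)/4 = (K + v)/4 = K/4 + v/4)
J(f) = (-977 + f)*(1028 + f)
3115665 - J(A(16, 1/(-6 + 38))) = 3115665 - (-1004356 + (1/(4*(-6 + 38)) + (¼)*16)² + 51*(1/(4*(-6 + 38)) + (¼)*16)) = 3115665 - (-1004356 + ((¼)/32 + 4)² + 51*((¼)/32 + 4)) = 3115665 - (-1004356 + ((¼)*(1/32) + 4)² + 51*((¼)*(1/32) + 4)) = 3115665 - (-1004356 + (1/128 + 4)² + 51*(1/128 + 4)) = 3115665 - (-1004356 + (513/128)² + 51*(513/128)) = 3115665 - (-1004356 + 263169/16384 + 26163/128) = 3115665 - 1*(-16451756671/16384) = 3115665 + 16451756671/16384 = 67498812031/16384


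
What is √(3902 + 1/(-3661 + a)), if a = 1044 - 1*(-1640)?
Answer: 29*√4428741/977 ≈ 62.466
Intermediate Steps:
a = 2684 (a = 1044 + 1640 = 2684)
√(3902 + 1/(-3661 + a)) = √(3902 + 1/(-3661 + 2684)) = √(3902 + 1/(-977)) = √(3902 - 1/977) = √(3812253/977) = 29*√4428741/977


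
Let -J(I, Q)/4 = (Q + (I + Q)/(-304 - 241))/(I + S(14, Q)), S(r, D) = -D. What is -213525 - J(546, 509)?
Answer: -860925245/4033 ≈ -2.1347e+5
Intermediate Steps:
J(I, Q) = -4*(-I/545 + 544*Q/545)/(I - Q) (J(I, Q) = -4*(Q + (I + Q)/(-304 - 241))/(I - Q) = -4*(Q + (I + Q)/(-545))/(I - Q) = -4*(Q + (I + Q)*(-1/545))/(I - Q) = -4*(Q + (-I/545 - Q/545))/(I - Q) = -4*(-I/545 + 544*Q/545)/(I - Q))
-213525 - J(546, 509) = -213525 - 4*(546 - 544*509)/(545*(546 - 1*509)) = -213525 - 4*(546 - 276896)/(545*(546 - 509)) = -213525 - 4*(-276350)/(545*37) = -213525 - 1*(-221080/4033) = -213525 + 221080/4033 = -860925245/4033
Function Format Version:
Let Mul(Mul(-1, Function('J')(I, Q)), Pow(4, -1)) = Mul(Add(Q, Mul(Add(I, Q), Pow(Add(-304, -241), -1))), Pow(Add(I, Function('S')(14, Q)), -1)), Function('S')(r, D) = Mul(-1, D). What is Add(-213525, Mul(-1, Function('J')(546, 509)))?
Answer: Rational(-860925245, 4033) ≈ -2.1347e+5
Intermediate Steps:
Function('J')(I, Q) = Mul(-4, Pow(Add(I, Mul(-1, Q)), -1), Add(Mul(Rational(-1, 545), I), Mul(Rational(544, 545), Q))) (Function('J')(I, Q) = Mul(-4, Mul(Add(Q, Mul(Add(I, Q), Pow(Add(-304, -241), -1))), Pow(Add(I, Mul(-1, Q)), -1))) = Mul(-4, Mul(Add(Q, Mul(Add(I, Q), Pow(-545, -1))), Pow(Add(I, Mul(-1, Q)), -1))) = Mul(-4, Mul(Add(Q, Mul(Add(I, Q), Rational(-1, 545))), Pow(Add(I, Mul(-1, Q)), -1))) = Mul(-4, Mul(Add(Q, Add(Mul(Rational(-1, 545), I), Mul(Rational(-1, 545), Q))), Pow(Add(I, Mul(-1, Q)), -1))) = Mul(-4, Mul(Add(Mul(Rational(-1, 545), I), Mul(Rational(544, 545), Q)), Pow(Add(I, Mul(-1, Q)), -1))) = Mul(-4, Mul(Pow(Add(I, Mul(-1, Q)), -1), Add(Mul(Rational(-1, 545), I), Mul(Rational(544, 545), Q)))) = Mul(-4, Pow(Add(I, Mul(-1, Q)), -1), Add(Mul(Rational(-1, 545), I), Mul(Rational(544, 545), Q))))
Add(-213525, Mul(-1, Function('J')(546, 509))) = Add(-213525, Mul(-1, Mul(Rational(4, 545), Pow(Add(546, Mul(-1, 509)), -1), Add(546, Mul(-544, 509))))) = Add(-213525, Mul(-1, Mul(Rational(4, 545), Pow(Add(546, -509), -1), Add(546, -276896)))) = Add(-213525, Mul(-1, Mul(Rational(4, 545), Pow(37, -1), -276350))) = Add(-213525, Mul(-1, Mul(Rational(4, 545), Rational(1, 37), -276350))) = Add(-213525, Mul(-1, Rational(-221080, 4033))) = Add(-213525, Rational(221080, 4033)) = Rational(-860925245, 4033)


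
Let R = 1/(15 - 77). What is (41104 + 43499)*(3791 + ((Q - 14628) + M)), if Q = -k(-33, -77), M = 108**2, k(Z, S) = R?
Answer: 4338018825/62 ≈ 6.9968e+7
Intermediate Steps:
R = -1/62 (R = 1/(-62) = -1/62 ≈ -0.016129)
k(Z, S) = -1/62
M = 11664
Q = 1/62 (Q = -1*(-1/62) = 1/62 ≈ 0.016129)
(41104 + 43499)*(3791 + ((Q - 14628) + M)) = (41104 + 43499)*(3791 + ((1/62 - 14628) + 11664)) = 84603*(3791 + (-906935/62 + 11664)) = 84603*(3791 - 183767/62) = 84603*(51275/62) = 4338018825/62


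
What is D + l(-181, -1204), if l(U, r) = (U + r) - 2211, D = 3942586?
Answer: 3938990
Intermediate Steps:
l(U, r) = -2211 + U + r
D + l(-181, -1204) = 3942586 + (-2211 - 181 - 1204) = 3942586 - 3596 = 3938990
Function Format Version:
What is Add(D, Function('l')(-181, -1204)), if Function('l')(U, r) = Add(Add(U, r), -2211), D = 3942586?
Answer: 3938990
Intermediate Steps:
Function('l')(U, r) = Add(-2211, U, r)
Add(D, Function('l')(-181, -1204)) = Add(3942586, Add(-2211, -181, -1204)) = Add(3942586, -3596) = 3938990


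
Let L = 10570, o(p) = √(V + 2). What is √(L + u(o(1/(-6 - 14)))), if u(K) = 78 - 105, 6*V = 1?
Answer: √10543 ≈ 102.68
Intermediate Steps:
V = ⅙ (V = (⅙)*1 = ⅙ ≈ 0.16667)
o(p) = √78/6 (o(p) = √(⅙ + 2) = √(13/6) = √78/6)
u(K) = -27
√(L + u(o(1/(-6 - 14)))) = √(10570 - 27) = √10543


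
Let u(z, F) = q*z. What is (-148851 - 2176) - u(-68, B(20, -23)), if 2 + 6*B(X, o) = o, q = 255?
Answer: -133687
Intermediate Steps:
B(X, o) = -⅓ + o/6
u(z, F) = 255*z
(-148851 - 2176) - u(-68, B(20, -23)) = (-148851 - 2176) - 255*(-68) = -151027 - 1*(-17340) = -151027 + 17340 = -133687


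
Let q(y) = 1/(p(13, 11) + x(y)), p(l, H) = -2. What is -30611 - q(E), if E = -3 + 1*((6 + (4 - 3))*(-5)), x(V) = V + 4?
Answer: -1101995/36 ≈ -30611.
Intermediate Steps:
x(V) = 4 + V
E = -38 (E = -3 + 1*((6 + 1)*(-5)) = -3 + 1*(7*(-5)) = -3 + 1*(-35) = -3 - 35 = -38)
q(y) = 1/(2 + y) (q(y) = 1/(-2 + (4 + y)) = 1/(2 + y))
-30611 - q(E) = -30611 - 1/(2 - 38) = -30611 - 1/(-36) = -30611 - 1*(-1/36) = -30611 + 1/36 = -1101995/36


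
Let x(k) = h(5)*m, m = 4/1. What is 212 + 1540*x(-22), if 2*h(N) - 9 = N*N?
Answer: 104932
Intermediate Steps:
m = 4 (m = 4*1 = 4)
h(N) = 9/2 + N²/2 (h(N) = 9/2 + (N*N)/2 = 9/2 + N²/2)
x(k) = 68 (x(k) = (9/2 + (½)*5²)*4 = (9/2 + (½)*25)*4 = (9/2 + 25/2)*4 = 17*4 = 68)
212 + 1540*x(-22) = 212 + 1540*68 = 212 + 104720 = 104932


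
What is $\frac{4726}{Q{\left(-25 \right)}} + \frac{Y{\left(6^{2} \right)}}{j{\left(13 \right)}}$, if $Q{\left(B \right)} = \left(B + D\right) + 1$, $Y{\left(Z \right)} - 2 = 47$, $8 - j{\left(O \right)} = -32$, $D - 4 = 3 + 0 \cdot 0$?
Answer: $- \frac{11071}{40} \approx -276.77$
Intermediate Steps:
$D = 7$ ($D = 4 + \left(3 + 0 \cdot 0\right) = 4 + \left(3 + 0\right) = 4 + 3 = 7$)
$j{\left(O \right)} = 40$ ($j{\left(O \right)} = 8 - -32 = 8 + 32 = 40$)
$Y{\left(Z \right)} = 49$ ($Y{\left(Z \right)} = 2 + 47 = 49$)
$Q{\left(B \right)} = 8 + B$ ($Q{\left(B \right)} = \left(B + 7\right) + 1 = \left(7 + B\right) + 1 = 8 + B$)
$\frac{4726}{Q{\left(-25 \right)}} + \frac{Y{\left(6^{2} \right)}}{j{\left(13 \right)}} = \frac{4726}{8 - 25} + \frac{49}{40} = \frac{4726}{-17} + 49 \cdot \frac{1}{40} = 4726 \left(- \frac{1}{17}\right) + \frac{49}{40} = -278 + \frac{49}{40} = - \frac{11071}{40}$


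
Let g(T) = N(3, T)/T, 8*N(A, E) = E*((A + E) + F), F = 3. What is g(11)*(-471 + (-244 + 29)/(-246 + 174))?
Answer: -572849/576 ≈ -994.53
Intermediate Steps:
N(A, E) = E*(3 + A + E)/8 (N(A, E) = (E*((A + E) + 3))/8 = (E*(3 + A + E))/8 = E*(3 + A + E)/8)
g(T) = ¾ + T/8 (g(T) = (T*(3 + 3 + T)/8)/T = (T*(6 + T)/8)/T = ¾ + T/8)
g(11)*(-471 + (-244 + 29)/(-246 + 174)) = (¾ + (⅛)*11)*(-471 + (-244 + 29)/(-246 + 174)) = (¾ + 11/8)*(-471 - 215/(-72)) = 17*(-471 - 215*(-1/72))/8 = 17*(-471 + 215/72)/8 = (17/8)*(-33697/72) = -572849/576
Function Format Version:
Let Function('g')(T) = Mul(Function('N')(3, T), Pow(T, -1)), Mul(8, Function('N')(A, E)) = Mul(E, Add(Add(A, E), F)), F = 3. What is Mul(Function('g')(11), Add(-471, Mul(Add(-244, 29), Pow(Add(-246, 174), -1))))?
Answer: Rational(-572849, 576) ≈ -994.53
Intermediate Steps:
Function('N')(A, E) = Mul(Rational(1, 8), E, Add(3, A, E)) (Function('N')(A, E) = Mul(Rational(1, 8), Mul(E, Add(Add(A, E), 3))) = Mul(Rational(1, 8), Mul(E, Add(3, A, E))) = Mul(Rational(1, 8), E, Add(3, A, E)))
Function('g')(T) = Add(Rational(3, 4), Mul(Rational(1, 8), T)) (Function('g')(T) = Mul(Mul(Rational(1, 8), T, Add(3, 3, T)), Pow(T, -1)) = Mul(Mul(Rational(1, 8), T, Add(6, T)), Pow(T, -1)) = Add(Rational(3, 4), Mul(Rational(1, 8), T)))
Mul(Function('g')(11), Add(-471, Mul(Add(-244, 29), Pow(Add(-246, 174), -1)))) = Mul(Add(Rational(3, 4), Mul(Rational(1, 8), 11)), Add(-471, Mul(Add(-244, 29), Pow(Add(-246, 174), -1)))) = Mul(Add(Rational(3, 4), Rational(11, 8)), Add(-471, Mul(-215, Pow(-72, -1)))) = Mul(Rational(17, 8), Add(-471, Mul(-215, Rational(-1, 72)))) = Mul(Rational(17, 8), Add(-471, Rational(215, 72))) = Mul(Rational(17, 8), Rational(-33697, 72)) = Rational(-572849, 576)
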